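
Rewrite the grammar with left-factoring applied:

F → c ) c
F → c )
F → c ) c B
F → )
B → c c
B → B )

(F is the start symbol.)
F → c ) F'
F' → c F''
F'' → ε
F'' → B
F' → ε
F → )
B → c c
B → B )

Left-factoring transforms A → αβ₁ | αβ₂ into A → αA' and A' → β₁ | β₂
(α is the longest common prefix among the alternatives). Repeat until
no nonterminal has two alternatives with a common prefix.

Round 1: F has alternatives sharing prefix 'c )'. Introduce F': F → c ) F'
  Add: F' → c
  Add: F' → ε
  Add: F' → c B

Round 2: F' has alternatives sharing prefix 'c'. Introduce F'': F' → c F''
  Add: F'' → ε
  Add: F'' → B

No remaining common prefixes — done.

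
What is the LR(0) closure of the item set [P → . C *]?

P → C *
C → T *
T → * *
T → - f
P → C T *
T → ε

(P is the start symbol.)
{ [C → . T *], [P → . C *], [T → . * *], [T → . - f], [T → .] }

Start with: [P → . C *]
  [P → . C *] has the dot before C: add [C → . T *]
  [C → . T *] has the dot before T: add [T → . * *], [T → . - f], [T → .]
No further items can be added.

CLOSURE = { [C → . T *], [P → . C *], [T → . * *], [T → . - f], [T → .] }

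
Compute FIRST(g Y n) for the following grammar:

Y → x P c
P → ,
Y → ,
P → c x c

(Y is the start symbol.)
To compute FIRST(g Y n), process the symbols left to right:
Symbol g is a terminal. Add 'g' and stop.
FIRST(g Y n) = { 'g' }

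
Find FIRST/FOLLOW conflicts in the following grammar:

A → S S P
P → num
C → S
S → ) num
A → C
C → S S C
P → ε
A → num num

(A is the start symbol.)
Nullable non-terminals: P.

P: nullable alternative(s) P → ε; FOLLOW(P) = { $ }
  P → num: FIRST \ {ε} = { 'num' } — disjoint from FOLLOW(P)
  P → ε: FIRST \ {ε} = { } — this is the only nullable alternative, skip

A, C, S have no nullable alternative, so no FIRST/FOLLOW check is needed there.

No FIRST/FOLLOW conflicts found.

Answer: No FIRST/FOLLOW conflicts.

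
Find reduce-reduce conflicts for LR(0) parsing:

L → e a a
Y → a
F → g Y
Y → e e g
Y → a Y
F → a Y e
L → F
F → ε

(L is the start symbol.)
A reduce-reduce conflict occurs when an LR(0) state has two complete items [A → α .] and [B → β .] — both call for a reduction, and with no lookahead the parser cannot choose between them.

Augment with L' → L and build the canonical LR(0) collection (I0 = CLOSURE({[L' → . L]}), then GOTO on every symbol after a dot until no new states appear). It has 16 states:
  I0: { [F → . a Y e], [F → . g Y], [F → .], [L → . F], [L → . e a a], [L' → . L] }  — shift, reduce
  I1: { [L → F .] }  — reduce
  I2: { [L' → L .] }  — accept
  I3: { [F → a . Y e], [Y → . a Y], [Y → . a], [Y → . e e g] }  — shift
  I4: { [L → e . a a] }  — shift
  I5: { [F → g . Y], [Y → . a Y], [Y → . a], [Y → . e e g] }  — shift
  I6: { [F → g Y .] }  — reduce
  I7: { [Y → . a Y], [Y → . a], [Y → . e e g], [Y → a . Y], [Y → a .] }  — shift, reduce
  I8: { [Y → e . e g] }  — shift
  I9: { [Y → e e . g] }  — shift
  I10: { [Y → e e g .] }  — reduce
  I11: { [Y → a Y .] }  — reduce
  I12: { [L → e a . a] }  — shift
  I13: { [L → e a a .] }  — reduce
  I14: { [F → a Y . e] }  — shift
  I15: { [F → a Y e .] }  — reduce

No state contains more than one complete item.

Answer: No reduce-reduce conflicts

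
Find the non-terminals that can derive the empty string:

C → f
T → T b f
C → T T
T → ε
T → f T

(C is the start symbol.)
{ 'C', 'T' }

ε-productions: T → ε
So T is immediately nullable.
C → T T: every symbol on the right is nullable, so C is nullable too.
Every non-terminal is now nullable.
Nullable = { 'C', 'T' }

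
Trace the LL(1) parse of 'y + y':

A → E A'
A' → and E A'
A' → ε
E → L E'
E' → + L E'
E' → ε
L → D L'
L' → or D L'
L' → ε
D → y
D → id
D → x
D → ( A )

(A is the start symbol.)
Stack is shown with the top on the left.

Stack         Input    Action
-----------------------------
A $           y + y $  output A → E A'
E A' $        y + y $  output E → L E'
L E' A' $     y + y $  output L → D L'
D L' E' A' $  y + y $  output D → y
y L' E' A' $  y + y $  match 'y'
L' E' A' $    + y $    output L' → ε
E' A' $       + y $    output E' → + L E'
+ L E' A' $   + y $    match '+'
L E' A' $     y $      output L → D L'
D L' E' A' $  y $      output D → y
y L' E' A' $  y $      match 'y'
L' E' A' $    $        output L' → ε
E' A' $       $        output E' → ε
A' $          $        output A' → ε
$             $        accept

The string is accepted.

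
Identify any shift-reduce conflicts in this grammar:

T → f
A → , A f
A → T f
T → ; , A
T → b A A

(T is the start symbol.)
A shift-reduce conflict occurs when an LR(0) state has both:
  - a complete (reduce) item [A → α .] (dot at the end), and
  - a shift item [B → β . c γ] (dot before a terminal).

Augment with T' → T and build the canonical LR(0) collection (I0 = CLOSURE({[T' → . T]}), then GOTO on every symbol after a dot until no new states appear). It has 14 states:
  I0: { [T → . ; , A], [T → . b A A], [T → . f], [T' → . T] }  — shift
  I1: { [T → ; . , A] }  — shift
  I2: { [T' → T .] }  — accept
  I3: { [A → . , A f], [A → . T f], [T → . ; , A], [T → . b A A], [T → . f], [T → b . A A] }  — shift
  I4: { [T → f .] }  — reduce
  I5: { [A → , . A f], [A → . , A f], [A → . T f], [T → . ; , A], [T → . b A A], [T → . f] }  — shift
  I6: { [A → . , A f], [A → . T f], [T → . ; , A], [T → . b A A], [T → . f], [T → b A . A] }  — shift
  I7: { [A → T . f] }  — shift
  I8: { [A → T f .] }  — reduce
  I9: { [T → b A A .] }  — reduce
  I10: { [A → , A . f] }  — shift
  I11: { [A → , A f .] }  — reduce
  I12: { [A → . , A f], [A → . T f], [T → . ; , A], [T → . b A A], [T → . f], [T → ; , . A] }  — shift
  I13: { [T → ; , A .] }  — reduce

No state contains both a complete item and a shift item.

Answer: No shift-reduce conflicts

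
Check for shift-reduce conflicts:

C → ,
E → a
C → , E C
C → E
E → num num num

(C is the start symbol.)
A shift-reduce conflict occurs when an LR(0) state has both:
  - a complete (reduce) item [A → α .] (dot at the end), and
  - a shift item [B → β . c γ] (dot before a terminal).

Augment with C' → C and build the canonical LR(0) collection (I0 = CLOSURE({[C' → . C]}), then GOTO on every symbol after a dot until no new states appear). It has 10 states:
  I0: { [C → . , E C], [C → . ,], [C → . E], [C' → . C], [E → . a], [E → . num num num] }  — shift
  I1: { [C → , . E C], [C → , .], [E → . a], [E → . num num num] }  — shift, reduce
  I2: { [C' → C .] }  — accept
  I3: { [C → E .] }  — reduce
  I4: { [E → a .] }  — reduce
  I5: { [E → num . num num] }  — shift
  I6: { [E → num num . num] }  — shift
  I7: { [E → num num num .] }  — reduce
  I8: { [C → , E . C], [C → . , E C], [C → . ,], [C → . E], [E → . a], [E → . num num num] }  — shift
  I9: { [C → , E C .] }  — reduce

I1 contains reduce item [C → , .] and shift items [E → . a], [E → . num num num] — shift-reduce conflict.

Answer: Yes — I1: [C → , .] vs [E → . a]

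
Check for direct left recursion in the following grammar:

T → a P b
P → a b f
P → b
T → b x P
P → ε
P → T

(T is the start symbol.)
No direct left recursion

Direct left recursion occurs when N → N α for some non-terminal N (the right-hand side begins with the left-hand side itself).

T → a P b: starts with a
P → a b f: starts with a
P → b: starts with b
T → b x P: starts with b
P → ε: starts with ε
P → T: starts with T

No direct left recursion found.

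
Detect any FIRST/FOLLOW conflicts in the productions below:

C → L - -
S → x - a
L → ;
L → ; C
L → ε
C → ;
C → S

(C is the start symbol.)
No FIRST/FOLLOW conflicts.

A FIRST/FOLLOW conflict occurs when a non-terminal N has a nullable alternative N → β (β ⇒* ε) and another alternative N → α with FIRST(α) ∩ FOLLOW(N) ≠ ∅: on such a lookahead the parser cannot decide between expanding α and letting N vanish via β.

Nullable non-terminals: L.

L: nullable alternative(s) L → ε; FOLLOW(L) = { '-' }
  L → ;: FIRST \ {ε} = { ';' } — disjoint from FOLLOW(L)
  L → ; C: FIRST \ {ε} = { ';' } — disjoint from FOLLOW(L)
  L → ε: FIRST \ {ε} = { } — this is the only nullable alternative, skip

C, S have no nullable alternative, so no FIRST/FOLLOW check is needed there.

No FIRST/FOLLOW conflicts found.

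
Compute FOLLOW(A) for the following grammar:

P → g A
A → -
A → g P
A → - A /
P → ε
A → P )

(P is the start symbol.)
{ $, ')', '/' }

To compute FOLLOW(A), find every occurrence of A on a right-hand side N → α A β: add FIRST(β) \ {ε}, and if β is empty or nullable also add FOLLOW(N). Iterate to a fixed point.

In P → g A: A is at the end, add FOLLOW(P)
In A → - A /: A is followed by '/', add FIRST('/') \ {ε} = { '/' }

The FOLLOW sets referred to above (computed the same way, to a fixed point):
  FOLLOW(P) = { $, ')', '/' }

Taking the union: FOLLOW(A) = { $, ')', '/' }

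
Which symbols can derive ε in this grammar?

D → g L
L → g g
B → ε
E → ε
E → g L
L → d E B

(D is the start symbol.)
{ 'B', 'E' }

A non-terminal is nullable if it can derive ε (the empty string): either it has an ε-production, or it has a production whose right-hand side consists entirely of nullable non-terminals.

ε-productions: B → ε, E → ε
So B, E are immediately nullable.
No further non-terminal can be added: every production for the remaining non-terminals contains a terminal or a non-nullable non-terminal.
Nullable = { 'B', 'E' }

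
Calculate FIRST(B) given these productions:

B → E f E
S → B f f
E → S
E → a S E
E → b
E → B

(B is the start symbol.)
To compute FIRST(B), examine every production with B on the left-hand side, reading each right-hand side left to right until a non-nullable symbol is reached.

FIRST sets of the other non-terminals involved (by the same procedure, iterated to a fixed point):
  FIRST(E) = { 'a', 'b' }

From B → E f E:
  - E is a non-terminal: add FIRST(E) \ {ε} = { 'a', 'b' }
    E is not nullable, so stop

Collecting: FIRST(B) = { 'a', 'b' }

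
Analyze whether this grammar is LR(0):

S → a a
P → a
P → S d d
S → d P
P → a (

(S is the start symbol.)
No. Shift-reduce conflict between [P → a .] and [P → a . (]

A grammar is LR(0) if no state in the canonical LR(0) collection has:
  - both a shift item (dot before a terminal) and a complete item (shift-reduce conflict), or
  - two or more complete items (reduce-reduce conflict; the accept item [S' → S .] counts as a complete item here).

Augment with S' → S and build the canonical LR(0) collection (I0 = CLOSURE({[S' → . S]}), then GOTO on every symbol after a dot until no new states appear). It has 11 states:
  I0: { [S → . a a], [S → . d P], [S' → . S] }  — shift
  I1: { [S' → S .] }  — accept
  I2: { [S → a . a] }  — shift
  I3: { [P → . S d d], [P → . a (], [P → . a], [S → . a a], [S → . d P], [S → d . P] }  — shift
  I4: { [S → d P .] }  — reduce
  I5: { [P → S . d d] }  — shift
  I6: { [P → a . (], [P → a .], [S → a . a] }  — shift, reduce
  I7: { [P → a ( .] }  — reduce
  I8: { [S → a a .] }  — reduce
  I9: { [P → S d . d] }  — shift
  I10: { [P → S d d .] }  — reduce

Conflict in state I6:
  Shift-reduce conflict between [P → a .] and [P → a . (]
So the grammar is NOT LR(0).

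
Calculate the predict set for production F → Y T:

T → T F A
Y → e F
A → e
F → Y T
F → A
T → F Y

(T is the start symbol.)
PREDICT(F → Y T) = (FIRST(RHS) \ {ε}) ∪ (FOLLOW(F) if ε ∈ FIRST(RHS), i.e. RHS ⇒* ε)
FIRST(Y) = { 'e' }
FIRST(Y T) = { 'e' }
ε ∉ FIRST(Y T), so FOLLOW(F) is not added.
PREDICT(F → Y T) = { 'e' }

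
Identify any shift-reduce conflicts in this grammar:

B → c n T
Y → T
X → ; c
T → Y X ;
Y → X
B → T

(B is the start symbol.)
A shift-reduce conflict occurs when an LR(0) state has both:
  - a complete (reduce) item [A → α .] (dot at the end), and
  - a shift item [B → β . c γ] (dot before a terminal).

Augment with B' → B and build the canonical LR(0) collection (I0 = CLOSURE({[B' → . B]}), then GOTO on every symbol after a dot until no new states appear). It has 12 states:
  I0: { [B → . T], [B → . c n T], [B' → . B], [T → . Y X ;], [X → . ; c], [Y → . T], [Y → . X] }  — shift
  I1: { [X → ; . c] }  — shift
  I2: { [B' → B .] }  — accept
  I3: { [B → T .], [Y → T .] }  — 2 reduces
  I4: { [Y → X .] }  — reduce
  I5: { [T → Y . X ;], [X → . ; c] }  — shift
  I6: { [B → c . n T] }  — shift
  I7: { [B → c n . T], [T → . Y X ;], [X → . ; c], [Y → . T], [Y → . X] }  — shift
  I8: { [B → c n T .], [Y → T .] }  — 2 reduces
  I9: { [T → Y X . ;] }  — shift
  I10: { [T → Y X ; .] }  — reduce
  I11: { [X → ; c .] }  — reduce

No state contains both a complete item and a shift item.

Answer: No shift-reduce conflicts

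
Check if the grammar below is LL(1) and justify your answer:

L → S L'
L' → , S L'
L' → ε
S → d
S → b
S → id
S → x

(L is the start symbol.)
Yes, the grammar is LL(1).

A grammar is LL(1) if for each non-terminal N with multiple productions, the predict sets of those productions are pairwise disjoint, where PREDICT(N → α) = (FIRST(α) \ {ε}) ∪ (FOLLOW(N) if α ⇒* ε).

Relevant sets:
  FOLLOW(L') = { $ }

For L':
  PREDICT(L' → ',' S L') = { ',' }
  PREDICT(L' → ε) = { $ }
For S:
  PREDICT(S → d) = { 'd' }
  PREDICT(S → b) = { 'b' }
  PREDICT(S → id) = { 'id' }
  PREDICT(S → x) = { 'x' }
L has a single production, so nothing to check there.

All predict sets are disjoint. The grammar IS LL(1).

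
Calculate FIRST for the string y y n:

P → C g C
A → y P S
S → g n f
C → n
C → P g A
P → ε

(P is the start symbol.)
To compute FIRST(y y n), process the symbols left to right:
Symbol y is a terminal. Add 'y' and stop.
FIRST(y y n) = { 'y' }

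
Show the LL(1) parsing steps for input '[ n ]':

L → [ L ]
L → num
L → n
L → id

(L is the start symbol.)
LL(1) parsing maintains a stack (initially the start symbol over $) and the input. At each step: if the stack top is a terminal, match it against the current input token; if it is a non-terminal N, replace it with the RHS of M[N, lookahead] (the unique production whose predict set contains the lookahead).

Stack is shown with the top on the left.

Stack    Input    Action
------------------------
L $      [ n ] $  output L → [ L ]
[ L ] $  [ n ] $  match '['
L ] $    n ] $    output L → n
n ] $    n ] $    match 'n'
] $      ] $      match ']'
$        $        accept

The string is accepted.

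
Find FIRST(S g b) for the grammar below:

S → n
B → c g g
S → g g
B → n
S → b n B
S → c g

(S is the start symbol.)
FIRST sets of the non-terminals involved (from the grammar, by fixed-point iteration):
  FIRST(S) = { 'b', 'c', 'g', 'n' }

To compute FIRST(S g b), process the symbols left to right:
Symbol S is a non-terminal. Add FIRST(S) \ {ε} = { 'b', 'c', 'g', 'n' }
S is not nullable (ε ∉ FIRST(S)), so stop here.
FIRST(S g b) = { 'b', 'c', 'g', 'n' }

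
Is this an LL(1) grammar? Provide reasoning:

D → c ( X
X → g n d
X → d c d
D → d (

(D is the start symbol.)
A grammar is LL(1) if for each non-terminal N with multiple productions, the predict sets of those productions are pairwise disjoint, where PREDICT(N → α) = (FIRST(α) \ {ε}) ∪ (FOLLOW(N) if α ⇒* ε).

For D:
  PREDICT(D → c '(' X) = { 'c' }
  PREDICT(D → d '(') = { 'd' }
For X:
  PREDICT(X → g n d) = { 'g' }
  PREDICT(X → d c d) = { 'd' }

All predict sets are disjoint. The grammar IS LL(1).

Answer: Yes, the grammar is LL(1).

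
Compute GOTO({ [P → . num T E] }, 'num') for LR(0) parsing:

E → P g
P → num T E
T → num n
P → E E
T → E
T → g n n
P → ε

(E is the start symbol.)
{ [E → . P g], [P → . E E], [P → . num T E], [P → .], [P → num . T E], [T → . E], [T → . g n n], [T → . num n] }

GOTO(I, 'num') = CLOSURE({ [A → αX.β] : [A → α.Xβ] ∈ I, X = 'num' })

Items with dot before 'num', with the dot advanced:
  [P → . num T E] → [P → num . T E]
Closure of the advanced items:
  [P → num . T E] has the dot before T: add [T → . num n], [T → . E], [T → . g n n]
  [T → . E] has the dot before E: add [E → . P g]
  [E → . P g] has the dot before P: add [P → . num T E], [P → . E E], [P → .]

GOTO = { [E → . P g], [P → . E E], [P → . num T E], [P → .], [P → num . T E], [T → . E], [T → . g n n], [T → . num n] }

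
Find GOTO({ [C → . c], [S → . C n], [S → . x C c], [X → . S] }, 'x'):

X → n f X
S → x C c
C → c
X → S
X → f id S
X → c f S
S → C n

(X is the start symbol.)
{ [C → . c], [S → x . C c] }

GOTO(I, 'x') = CLOSURE({ [A → αX.β] : [A → α.Xβ] ∈ I, X = 'x' })

Items with dot before 'x', with the dot advanced:
  [S → . x C c] → [S → x . C c]
Closure of the advanced items:
  [S → x . C c] has the dot before C: add [C → . c]

GOTO = { [C → . c], [S → x . C c] }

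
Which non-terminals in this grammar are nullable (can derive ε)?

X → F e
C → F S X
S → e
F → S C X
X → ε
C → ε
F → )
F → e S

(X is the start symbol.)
{ 'C', 'X' }

A non-terminal is nullable if it can derive ε (the empty string): either it has an ε-production, or it has a production whose right-hand side consists entirely of nullable non-terminals.

ε-productions: X → ε, C → ε
So X, C are immediately nullable.
No further non-terminal can be added: every production for the remaining non-terminals contains a terminal or a non-nullable non-terminal.
Nullable = { 'C', 'X' }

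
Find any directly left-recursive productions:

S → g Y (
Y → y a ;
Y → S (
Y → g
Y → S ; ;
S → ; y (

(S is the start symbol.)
No direct left recursion

Direct left recursion occurs when N → N α for some non-terminal N (the right-hand side begins with the left-hand side itself).

S → g Y (: starts with g
Y → y a ;: starts with y
Y → S (: starts with S
Y → g: starts with g
Y → S ; ;: starts with S
S → ; y (: starts with ';'

No direct left recursion found.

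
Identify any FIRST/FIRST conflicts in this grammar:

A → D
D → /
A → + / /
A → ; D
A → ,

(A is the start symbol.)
A FIRST/FIRST conflict occurs when two productions N → α and N → β for the same non-terminal have FIRST(α) ∩ FIRST(β) ≠ ∅ (with ε ∈ FIRST of a nullable right-hand side, so two nullable alternatives also conflict).

FIRST sets of the non-terminals at (or reachable through a nullable prefix from) the front of some alternative:
  FIRST(D) = { '/' }

Productions for A:
  A → D: FIRST = { '/' }
  A → + / /: FIRST = { '+' }
  A → ; D: FIRST = { ';' }
  A → ,: FIRST = { ',' }
D has only one production, so no FIRST/FIRST conflict is possible there.

All alternatives of each non-terminal have pairwise disjoint FIRST sets.

Answer: No FIRST/FIRST conflicts.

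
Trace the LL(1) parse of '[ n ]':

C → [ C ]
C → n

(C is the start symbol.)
Stack is shown with the top on the left.

Stack    Input    Action
------------------------
C $      [ n ] $  output C → [ C ]
[ C ] $  [ n ] $  match '['
C ] $    n ] $    output C → n
n ] $    n ] $    match 'n'
] $      ] $      match ']'
$        $        accept

The string is accepted.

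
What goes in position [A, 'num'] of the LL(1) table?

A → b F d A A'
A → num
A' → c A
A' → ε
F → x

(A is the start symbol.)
A → num

To find M[A, 'num'], we find productions for A where 'num' is in the predict set (PREDICT(N → α) = (FIRST(α) \ {ε}) ∪ (FOLLOW(N) if α ⇒* ε)).

A → b F d A A': PREDICT = { 'b' }
A → num: PREDICT = { 'num' }
  'num' is in predict set, so this production goes in M[A, 'num']

M[A, 'num'] = A → num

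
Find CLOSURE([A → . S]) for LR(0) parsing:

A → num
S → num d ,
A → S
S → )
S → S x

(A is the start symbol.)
Start with: [A → . S]
  [A → . S] has the dot before S: add [S → . num d ,], [S → . )], [S → . S x]
No further items can be added.

CLOSURE = { [A → . S], [S → . )], [S → . S x], [S → . num d ,] }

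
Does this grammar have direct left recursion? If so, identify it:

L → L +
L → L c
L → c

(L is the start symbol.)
Direct left recursion occurs when N → N α for some non-terminal N (the right-hand side begins with the left-hand side itself).

L → L +: LEFT RECURSIVE (starts with L)
L → L c: LEFT RECURSIVE (starts with L)
L → c: starts with c

The grammar has direct left recursion on: L.

Answer: Yes, L is left-recursive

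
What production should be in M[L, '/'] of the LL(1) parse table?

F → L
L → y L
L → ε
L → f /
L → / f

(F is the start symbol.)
L → / f

To find M[L, '/'], we find productions for L where '/' is in the predict set (PREDICT(N → α) = (FIRST(α) \ {ε}) ∪ (FOLLOW(N) if α ⇒* ε)).

Relevant sets:
  FOLLOW(L) = { $ }

L → y L: PREDICT = { 'y' }
L → ε: PREDICT = { $ }
L → f /: PREDICT = { 'f' }
L → / f: PREDICT = { '/' }
  '/' is in predict set, so this production goes in M[L, '/']

M[L, '/'] = L → / f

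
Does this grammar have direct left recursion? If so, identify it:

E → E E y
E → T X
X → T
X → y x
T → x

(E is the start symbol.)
E → E E y: LEFT RECURSIVE (starts with E)
E → T X: starts with T
X → T: starts with T
X → y x: starts with y
T → x: starts with x

The grammar has direct left recursion on: E.

Answer: Yes, E is left-recursive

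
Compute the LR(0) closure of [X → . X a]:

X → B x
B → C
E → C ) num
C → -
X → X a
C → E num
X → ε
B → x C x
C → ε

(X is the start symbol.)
To compute CLOSURE, for each item [A → α.Bβ] where B is a non-terminal, add [B → .γ] for all productions B → γ; repeat for the newly added items until nothing changes.

Start with: [X → . X a]
  [X → . X a] has the dot before X: add [X → . B x], [X → .]
  [X → . B x] has the dot before B: add [B → . C], [B → . x C x]
  [B → . C] has the dot before C: add [C → . -], [C → . E num], [C → .]
  [C → . E num] has the dot before E: add [E → . C ) num]
No further items can be added.

CLOSURE = { [B → . C], [B → . x C x], [C → . -], [C → . E num], [C → .], [E → . C ) num], [X → . B x], [X → . X a], [X → .] }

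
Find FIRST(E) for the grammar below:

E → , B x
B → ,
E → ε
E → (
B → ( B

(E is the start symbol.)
{ '(', ',', ε }

To compute FIRST(E), examine every production with E on the left-hand side, reading each right-hand side left to right until a non-nullable symbol is reached.

From E → , B x:
  - ',' is a terminal: add ',' and stop
From E → ε:
  - ε-production, so ε ∈ FIRST(E)
From E → (:
  - '(' is a terminal: add '(' and stop

Collecting: FIRST(E) = { '(', ',', ε }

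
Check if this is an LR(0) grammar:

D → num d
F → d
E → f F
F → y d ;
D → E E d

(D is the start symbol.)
Augment with D' → D and build the canonical LR(0) collection (I0 = CLOSURE({[D' → . D]}), then GOTO on every symbol after a dot until no new states appear). It has 13 states:
  I0: { [D → . E E d], [D → . num d], [D' → . D], [E → . f F] }  — shift
  I1: { [D' → D .] }  — accept
  I2: { [D → E . E d], [E → . f F] }  — shift
  I3: { [E → f . F], [F → . d], [F → . y d ;] }  — shift
  I4: { [D → num . d] }  — shift
  I5: { [D → num d .] }  — reduce
  I6: { [E → f F .] }  — reduce
  I7: { [F → d .] }  — reduce
  I8: { [F → y . d ;] }  — shift
  I9: { [F → y d . ;] }  — shift
  I10: { [F → y d ; .] }  — reduce
  I11: { [D → E E . d] }  — shift
  I12: { [D → E E d .] }  — reduce

Every state is either a pure shift/goto state or contains exactly one complete item and nothing to shift — no conflicts. The grammar is LR(0).

Answer: Yes, the grammar is LR(0)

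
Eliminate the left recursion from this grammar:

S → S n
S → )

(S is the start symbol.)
S → ) S'
S' → n S'
S' → ε

S is directly left-recursive. The standard transformation for
  A → A α₁ | ... | A α_m | β₁ | ... | β_n
is
  A  → β₁ A' | ... | β_n A'
  A' → α₁ A' | ... | α_m A' | ε

S → ) becomes S → ) S'
S → S n becomes S' → n S'
Add S' → ε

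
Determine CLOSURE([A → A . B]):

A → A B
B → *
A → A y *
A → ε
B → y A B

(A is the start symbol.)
To compute CLOSURE, for each item [A → α.Bβ] where B is a non-terminal, add [B → .γ] for all productions B → γ; repeat for the newly added items until nothing changes.

Start with: [A → A . B]
  [A → A . B] has the dot before B: add [B → . *], [B → . y A B]
No further items can be added.

CLOSURE = { [A → A . B], [B → . *], [B → . y A B] }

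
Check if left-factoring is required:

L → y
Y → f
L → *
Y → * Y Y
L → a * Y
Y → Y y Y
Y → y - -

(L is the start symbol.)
No, left-factoring is not needed

Left-factoring is needed when two productions for the same non-terminal
share a common prefix on the right-hand side.

Productions for L:
  L → y
  L → *
  L → a * Y
Productions for Y:
  Y → f
  Y → * Y Y
  Y → Y y Y
  Y → y - -

No common prefixes found.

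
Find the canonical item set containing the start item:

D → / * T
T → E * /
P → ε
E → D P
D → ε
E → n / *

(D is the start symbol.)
{ [D → . / * T], [D → .], [D' → . D] }

First, augment the grammar with D' → D
I₀ = CLOSURE({ [D' → . D] }):
  [D' → . D] has the dot before D: add [D → . / * T], [D → .]
No further items can be added.

I₀ = { [D → . / * T], [D → .], [D' → . D] }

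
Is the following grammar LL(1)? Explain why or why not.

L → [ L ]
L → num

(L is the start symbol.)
Yes, the grammar is LL(1).

A grammar is LL(1) if for each non-terminal N with multiple productions, the predict sets of those productions are pairwise disjoint, where PREDICT(N → α) = (FIRST(α) \ {ε}) ∪ (FOLLOW(N) if α ⇒* ε).

For L:
  PREDICT(L → '[' L ']') = { '[' }
  PREDICT(L → num) = { 'num' }

All predict sets are disjoint. The grammar IS LL(1).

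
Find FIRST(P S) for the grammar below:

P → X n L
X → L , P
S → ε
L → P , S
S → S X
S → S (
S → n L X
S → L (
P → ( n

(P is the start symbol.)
{ '(' }

FIRST sets of the non-terminals involved (from the grammar, by fixed-point iteration):
  FIRST(P) = { '(' }

To compute FIRST(P S), process the symbols left to right:
Symbol P is a non-terminal. Add FIRST(P) \ {ε} = { '(' }
P is not nullable (ε ∉ FIRST(P)), so stop here.
FIRST(P S) = { '(' }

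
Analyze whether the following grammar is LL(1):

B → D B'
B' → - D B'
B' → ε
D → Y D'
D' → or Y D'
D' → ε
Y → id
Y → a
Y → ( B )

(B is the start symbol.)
Yes, the grammar is LL(1).

Relevant sets:
  FOLLOW(B') = { $, ')' }
  FOLLOW(D') = { $, ')', '-' }

For B':
  PREDICT(B' → '-' D B') = { '-' }
  PREDICT(B' → ε) = { $, ')' }
For D':
  PREDICT(D' → or Y D') = { 'or' }
  PREDICT(D' → ε) = { $, ')', '-' }
For Y:
  PREDICT(Y → id) = { 'id' }
  PREDICT(Y → a) = { 'a' }
  PREDICT(Y → '(' B ')') = { '(' }
B, D have a single production, so nothing to check there.

All predict sets are disjoint. The grammar IS LL(1).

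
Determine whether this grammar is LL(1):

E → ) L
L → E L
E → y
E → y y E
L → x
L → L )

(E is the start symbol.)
Relevant sets:
  FIRST(E) = { ')', 'y' }
  FIRST(L) = { ')', 'x', 'y' }

For E:
  PREDICT(E → ')' L) = { ')' }
  PREDICT(E → y) = { 'y' }
  PREDICT(E → y y E) = { 'y' }
For L:
  PREDICT(L → E L) = { ')', 'y' }
  PREDICT(L → x) = { 'x' }
  PREDICT(L → L ')') = { ')', 'x', 'y' }

Conflict found: Predict set conflict for E: { 'y' }
The grammar is NOT LL(1).

Answer: No. Predict set conflict for E: { 'y' }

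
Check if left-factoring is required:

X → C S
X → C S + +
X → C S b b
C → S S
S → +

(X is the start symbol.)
Left-factoring is needed when two productions for the same non-terminal
share a common prefix on the right-hand side.

Productions for X:
  X → C S
  X → C S + +
  X → C S b b

Found common prefix 'C S' in productions for X

Answer: Yes, X has productions with common prefix 'C S'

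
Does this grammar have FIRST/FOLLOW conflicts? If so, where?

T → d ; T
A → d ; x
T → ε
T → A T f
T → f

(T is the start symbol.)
Nullable non-terminals: T.
FIRST sets used below: FIRST(A) = { 'd' }

T: nullable alternative(s) T → ε; FOLLOW(T) = { $, 'f' }
  T → d ; T: FIRST \ {ε} = { 'd' } — disjoint from FOLLOW(T)
  T → ε: FIRST \ {ε} = { } — this is the only nullable alternative, skip
  T → A T f: FIRST \ {ε} = { 'd' } — disjoint from FOLLOW(T)
  T → f: FIRST \ {ε} = { 'f' } — overlaps FOLLOW(T) on { 'f' }: CONFLICT

A has no nullable alternative, so no FIRST/FOLLOW check is needed there.

So the grammar has 1 FIRST/FOLLOW conflict (marked CONFLICT above).

Answer: Yes. T → f with FOLLOW(T) on { 'f' }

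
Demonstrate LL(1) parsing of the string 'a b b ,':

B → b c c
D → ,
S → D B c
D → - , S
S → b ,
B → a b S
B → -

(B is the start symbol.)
Stack is shown with the top on the left.

Stack    Input      Action
--------------------------
B $      a b b , $  output B → a b S
a b S $  a b b , $  match 'a'
b S $    b b , $    match 'b'
S $      b , $      output S → b ,
b , $    b , $      match 'b'
, $      , $        match ','
$        $          accept

The string is accepted.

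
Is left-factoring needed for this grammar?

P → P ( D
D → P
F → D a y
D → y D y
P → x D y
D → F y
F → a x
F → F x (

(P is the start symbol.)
No, left-factoring is not needed

Left-factoring is needed when two productions for the same non-terminal
share a common prefix on the right-hand side.

Productions for P:
  P → P ( D
  P → x D y
Productions for D:
  D → P
  D → y D y
  D → F y
Productions for F:
  F → D a y
  F → a x
  F → F x (

No common prefixes found.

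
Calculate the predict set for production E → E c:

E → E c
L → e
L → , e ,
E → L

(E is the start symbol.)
{ ',', 'e' }

PREDICT(E → E c) = (FIRST(RHS) \ {ε}) ∪ (FOLLOW(E) if ε ∈ FIRST(RHS), i.e. RHS ⇒* ε)
FIRST(E) = { ',', 'e' }
FIRST(E c) = { ',', 'e' }
ε ∉ FIRST(E c), so FOLLOW(E) is not added.
PREDICT(E → E c) = { ',', 'e' }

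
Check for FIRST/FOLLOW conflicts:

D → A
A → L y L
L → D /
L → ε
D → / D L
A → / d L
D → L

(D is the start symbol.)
Yes. D → A with FOLLOW(D) on { '/', 'y' }; D → '/' D L with FOLLOW(D) on { '/' }; L → D '/' with FOLLOW(L) on { '/', 'y' }

A FIRST/FOLLOW conflict occurs when a non-terminal N has a nullable alternative N → β (β ⇒* ε) and another alternative N → α with FIRST(α) ∩ FOLLOW(N) ≠ ∅: on such a lookahead the parser cannot decide between expanding α and letting N vanish via β.

Nullable non-terminals: D, L.
FIRST sets used below: FIRST(A) = { '/', 'y' }, FIRST(L) = { '/', 'y', ε }, FIRST(D) = { '/', 'y', ε }

D: nullable alternative(s) D → L; FOLLOW(D) = { $, '/', 'y' }
  D → A: FIRST \ {ε} = { '/', 'y' } — overlaps FOLLOW(D) on { '/', 'y' }: CONFLICT
  D → / D L: FIRST \ {ε} = { '/' } — overlaps FOLLOW(D) on { '/' }: CONFLICT
  D → L: FIRST \ {ε} = { '/', 'y' } — this is the only nullable alternative, skip

L: nullable alternative(s) L → ε; FOLLOW(L) = { $, '/', 'y' }
  L → D /: FIRST \ {ε} = { '/', 'y' } — overlaps FOLLOW(L) on { '/', 'y' }: CONFLICT
  L → ε: FIRST \ {ε} = { } — this is the only nullable alternative, skip

A has no nullable alternative, so no FIRST/FOLLOW check is needed there.

So the grammar has 3 FIRST/FOLLOW conflicts (marked CONFLICT above).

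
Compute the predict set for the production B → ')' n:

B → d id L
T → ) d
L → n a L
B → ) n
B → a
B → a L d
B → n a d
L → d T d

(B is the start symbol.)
PREDICT(B → ')' n) = (FIRST(RHS) \ {ε}) ∪ (FOLLOW(B) if ε ∈ FIRST(RHS), i.e. RHS ⇒* ε)
FIRST(')' n) = { ')' }
ε ∉ FIRST(')' n), so FOLLOW(B) is not added.
PREDICT(B → ')' n) = { ')' }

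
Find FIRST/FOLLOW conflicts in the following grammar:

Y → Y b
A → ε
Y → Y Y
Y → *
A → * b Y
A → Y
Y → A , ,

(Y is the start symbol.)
A FIRST/FOLLOW conflict occurs when a non-terminal N has a nullable alternative N → β (β ⇒* ε) and another alternative N → α with FIRST(α) ∩ FOLLOW(N) ≠ ∅: on such a lookahead the parser cannot decide between expanding α and letting N vanish via β.

Nullable non-terminals: A.
FIRST sets used below: FIRST(Y) = { '*', ',' }

A: nullable alternative(s) A → ε; FOLLOW(A) = { ',' }
  A → ε: FIRST \ {ε} = { } — this is the only nullable alternative, skip
  A → * b Y: FIRST \ {ε} = { '*' } — disjoint from FOLLOW(A)
  A → Y: FIRST \ {ε} = { '*', ',' } — overlaps FOLLOW(A) on { ',' }: CONFLICT

Y has no nullable alternative, so no FIRST/FOLLOW check is needed there.

So the grammar has 1 FIRST/FOLLOW conflict (marked CONFLICT above).

Answer: Yes. A → Y with FOLLOW(A) on { ',' }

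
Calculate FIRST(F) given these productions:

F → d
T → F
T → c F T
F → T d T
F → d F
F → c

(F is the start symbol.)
To compute FIRST(F), examine every production with F on the left-hand side, reading each right-hand side left to right until a non-nullable symbol is reached.

FIRST sets of the other non-terminals involved (by the same procedure, iterated to a fixed point):
  FIRST(T) = { 'c', 'd' }

From F → d:
  - d is a terminal: add 'd' and stop
From F → T d T:
  - T is a non-terminal: add FIRST(T) \ {ε} = { 'c', 'd' }
    T is not nullable, so stop
From F → d F:
  - d is a terminal: add 'd' and stop
From F → c:
  - c is a terminal: add 'c' and stop

Collecting: FIRST(F) = { 'c', 'd' }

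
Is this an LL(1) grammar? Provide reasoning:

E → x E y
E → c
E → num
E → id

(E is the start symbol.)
Yes, the grammar is LL(1).

A grammar is LL(1) if for each non-terminal N with multiple productions, the predict sets of those productions are pairwise disjoint, where PREDICT(N → α) = (FIRST(α) \ {ε}) ∪ (FOLLOW(N) if α ⇒* ε).

For E:
  PREDICT(E → x E y) = { 'x' }
  PREDICT(E → c) = { 'c' }
  PREDICT(E → num) = { 'num' }
  PREDICT(E → id) = { 'id' }

All predict sets are disjoint. The grammar IS LL(1).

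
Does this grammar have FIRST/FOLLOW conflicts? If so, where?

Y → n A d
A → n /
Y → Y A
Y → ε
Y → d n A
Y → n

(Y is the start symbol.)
Nullable non-terminals: Y.
FIRST sets used below: FIRST(Y) = { 'd', 'n', ε }, FIRST(A) = { 'n' }

Y: nullable alternative(s) Y → ε; FOLLOW(Y) = { $, 'n' }
  Y → n A d: FIRST \ {ε} = { 'n' } — overlaps FOLLOW(Y) on { 'n' }: CONFLICT
  Y → Y A: FIRST \ {ε} = { 'd', 'n' } — overlaps FOLLOW(Y) on { 'n' }: CONFLICT
  Y → ε: FIRST \ {ε} = { } — this is the only nullable alternative, skip
  Y → d n A: FIRST \ {ε} = { 'd' } — disjoint from FOLLOW(Y)
  Y → n: FIRST \ {ε} = { 'n' } — overlaps FOLLOW(Y) on { 'n' }: CONFLICT

A has no nullable alternative, so no FIRST/FOLLOW check is needed there.

So the grammar has 3 FIRST/FOLLOW conflicts (marked CONFLICT above).

Answer: Yes. Y → n A d with FOLLOW(Y) on { 'n' }; Y → Y A with FOLLOW(Y) on { 'n' }; Y → n with FOLLOW(Y) on { 'n' }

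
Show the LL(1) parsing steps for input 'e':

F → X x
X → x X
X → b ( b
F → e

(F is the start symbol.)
Stack is shown with the top on the left.

Stack  Input  Action
--------------------
F $    e $    output F → e
e $    e $    match 'e'
$      $      accept

The string is accepted.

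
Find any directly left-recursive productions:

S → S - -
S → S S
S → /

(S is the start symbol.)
S → S - -: LEFT RECURSIVE (starts with S)
S → S S: LEFT RECURSIVE (starts with S)
S → /: starts with '/'

The grammar has direct left recursion on: S.

Answer: Yes, S is left-recursive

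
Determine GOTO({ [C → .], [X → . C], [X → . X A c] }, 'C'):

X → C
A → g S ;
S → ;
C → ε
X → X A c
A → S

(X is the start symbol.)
GOTO(I, 'C') = CLOSURE({ [A → αX.β] : [A → α.Xβ] ∈ I, X = 'C' })

Items with dot before 'C', with the dot advanced:
  [X → . C] → [X → C .]
Closure adds nothing (no advanced item has the dot before a non-terminal).

GOTO = { [X → C .] }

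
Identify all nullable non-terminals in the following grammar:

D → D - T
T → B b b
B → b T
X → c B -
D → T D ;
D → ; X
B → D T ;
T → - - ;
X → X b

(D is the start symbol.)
A non-terminal is nullable if it can derive ε (the empty string): either it has an ε-production, or it has a production whose right-hand side consists entirely of nullable non-terminals.

There are no ε-productions, so no non-terminal can derive ε.
No non-terminals are nullable.

Answer: None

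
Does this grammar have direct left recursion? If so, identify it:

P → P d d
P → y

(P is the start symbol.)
Direct left recursion occurs when N → N α for some non-terminal N (the right-hand side begins with the left-hand side itself).

P → P d d: LEFT RECURSIVE (starts with P)
P → y: starts with y

The grammar has direct left recursion on: P.

Answer: Yes, P is left-recursive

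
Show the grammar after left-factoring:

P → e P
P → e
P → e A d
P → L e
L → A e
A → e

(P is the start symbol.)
Left-factoring transforms A → αβ₁ | αβ₂ into A → αA' and A' → β₁ | β₂
(α is the longest common prefix among the alternatives). Repeat until
no nonterminal has two alternatives with a common prefix.

Round 1: P has alternatives sharing prefix 'e'. Introduce P': P → e P'
  Add: P' → P
  Add: P' → ε
  Add: P' → A d

No remaining common prefixes — done.

Resulting grammar:
P → e P'
P' → P
P' → ε
P' → A d
P → L e
L → A e
A → e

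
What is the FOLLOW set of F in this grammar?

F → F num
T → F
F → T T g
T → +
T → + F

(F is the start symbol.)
To compute FOLLOW(F), find every occurrence of F on a right-hand side N → α F β: add FIRST(β) \ {ε}, and if β is empty or nullable also add FOLLOW(N). Iterate to a fixed point.

F is the start symbol, so $ ∈ FOLLOW(F).
In F → F num: F is followed by num, add FIRST(num) \ {ε} = { 'num' }
In T → F: F is at the end, add FOLLOW(T)
In T → + F: F is at the end, add FOLLOW(T)

The FOLLOW sets referred to above (computed the same way, to a fixed point):
  FOLLOW(T) = { '+', 'g' }

Taking the union: FOLLOW(F) = { $, '+', 'g', 'num' }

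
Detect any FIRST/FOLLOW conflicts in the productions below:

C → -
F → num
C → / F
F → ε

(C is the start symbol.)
A FIRST/FOLLOW conflict occurs when a non-terminal N has a nullable alternative N → β (β ⇒* ε) and another alternative N → α with FIRST(α) ∩ FOLLOW(N) ≠ ∅: on such a lookahead the parser cannot decide between expanding α and letting N vanish via β.

Nullable non-terminals: F.

F: nullable alternative(s) F → ε; FOLLOW(F) = { $ }
  F → num: FIRST \ {ε} = { 'num' } — disjoint from FOLLOW(F)
  F → ε: FIRST \ {ε} = { } — this is the only nullable alternative, skip

C has no nullable alternative, so no FIRST/FOLLOW check is needed there.

No FIRST/FOLLOW conflicts found.

Answer: No FIRST/FOLLOW conflicts.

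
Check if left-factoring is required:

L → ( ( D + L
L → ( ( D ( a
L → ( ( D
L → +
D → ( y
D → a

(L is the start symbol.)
Left-factoring is needed when two productions for the same non-terminal
share a common prefix on the right-hand side.

Productions for L:
  L → ( ( D + L
  L → ( ( D ( a
  L → ( ( D
  L → +
Productions for D:
  D → ( y
  D → a

Found common prefix '( ( D' in productions for L

Answer: Yes, L has productions with common prefix '( ( D'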